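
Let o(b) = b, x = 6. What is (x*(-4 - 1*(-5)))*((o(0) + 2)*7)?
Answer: 84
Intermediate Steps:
(x*(-4 - 1*(-5)))*((o(0) + 2)*7) = (6*(-4 - 1*(-5)))*((0 + 2)*7) = (6*(-4 + 5))*(2*7) = (6*1)*14 = 6*14 = 84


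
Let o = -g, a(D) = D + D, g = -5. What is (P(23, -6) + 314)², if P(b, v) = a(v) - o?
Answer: 88209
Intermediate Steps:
a(D) = 2*D
o = 5 (o = -1*(-5) = 5)
P(b, v) = -5 + 2*v (P(b, v) = 2*v - 1*5 = 2*v - 5 = -5 + 2*v)
(P(23, -6) + 314)² = ((-5 + 2*(-6)) + 314)² = ((-5 - 12) + 314)² = (-17 + 314)² = 297² = 88209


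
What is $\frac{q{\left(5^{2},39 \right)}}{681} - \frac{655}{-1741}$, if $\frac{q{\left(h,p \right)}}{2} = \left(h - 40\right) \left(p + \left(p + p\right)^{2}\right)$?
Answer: $- \frac{106452745}{395207} \approx -269.36$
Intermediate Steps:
$q{\left(h,p \right)} = 2 \left(-40 + h\right) \left(p + 4 p^{2}\right)$ ($q{\left(h,p \right)} = 2 \left(h - 40\right) \left(p + \left(p + p\right)^{2}\right) = 2 \left(-40 + h\right) \left(p + \left(2 p\right)^{2}\right) = 2 \left(-40 + h\right) \left(p + 4 p^{2}\right)$)
$\frac{q{\left(5^{2},39 \right)}}{681} - \frac{655}{-1741} = \frac{2 \cdot 39 \left(-40 + 5^{2} - 6240 + 4 \cdot 5^{2} \cdot 39\right)}{681} - \frac{655}{-1741} = 2 \cdot 39 \left(-40 + 25 - 6240 + 4 \cdot 25 \cdot 39\right) \frac{1}{681} - - \frac{655}{1741} = 2 \cdot 39 \left(-40 + 25 - 6240 + 3900\right) \frac{1}{681} + \frac{655}{1741} = 2 \cdot 39 \left(-2355\right) \frac{1}{681} + \frac{655}{1741} = \left(-183690\right) \frac{1}{681} + \frac{655}{1741} = - \frac{61230}{227} + \frac{655}{1741} = - \frac{106452745}{395207}$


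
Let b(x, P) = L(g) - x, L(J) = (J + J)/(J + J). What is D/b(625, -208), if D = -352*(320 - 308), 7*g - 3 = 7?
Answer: 88/13 ≈ 6.7692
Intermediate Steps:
g = 10/7 (g = 3/7 + (⅐)*7 = 3/7 + 1 = 10/7 ≈ 1.4286)
L(J) = 1 (L(J) = (2*J)/((2*J)) = (2*J)*(1/(2*J)) = 1)
D = -4224 (D = -352*12 = -4224)
b(x, P) = 1 - x
D/b(625, -208) = -4224/(1 - 1*625) = -4224/(1 - 625) = -4224/(-624) = -4224*(-1/624) = 88/13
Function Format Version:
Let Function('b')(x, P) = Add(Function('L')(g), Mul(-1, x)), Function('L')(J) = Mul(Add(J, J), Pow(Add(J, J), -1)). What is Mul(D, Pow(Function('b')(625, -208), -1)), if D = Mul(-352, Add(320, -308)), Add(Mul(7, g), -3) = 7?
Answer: Rational(88, 13) ≈ 6.7692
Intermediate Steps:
g = Rational(10, 7) (g = Add(Rational(3, 7), Mul(Rational(1, 7), 7)) = Add(Rational(3, 7), 1) = Rational(10, 7) ≈ 1.4286)
Function('L')(J) = 1 (Function('L')(J) = Mul(Mul(2, J), Pow(Mul(2, J), -1)) = Mul(Mul(2, J), Mul(Rational(1, 2), Pow(J, -1))) = 1)
D = -4224 (D = Mul(-352, 12) = -4224)
Function('b')(x, P) = Add(1, Mul(-1, x))
Mul(D, Pow(Function('b')(625, -208), -1)) = Mul(-4224, Pow(Add(1, Mul(-1, 625)), -1)) = Mul(-4224, Pow(Add(1, -625), -1)) = Mul(-4224, Pow(-624, -1)) = Mul(-4224, Rational(-1, 624)) = Rational(88, 13)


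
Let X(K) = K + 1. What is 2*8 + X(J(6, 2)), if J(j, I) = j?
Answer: 23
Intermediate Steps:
X(K) = 1 + K
2*8 + X(J(6, 2)) = 2*8 + (1 + 6) = 16 + 7 = 23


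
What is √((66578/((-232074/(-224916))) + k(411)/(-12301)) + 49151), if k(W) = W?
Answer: 2*√6433362799229915381343/475790379 ≈ 337.16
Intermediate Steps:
√((66578/((-232074/(-224916))) + k(411)/(-12301)) + 49151) = √((66578/((-232074/(-224916))) + 411/(-12301)) + 49151) = √((66578/((-232074*(-1/224916))) + 411*(-1/12301)) + 49151) = √((66578/(38679/37486) - 411/12301) + 49151) = √((66578*(37486/38679) - 411/12301) + 49151) = √((2495742908/38679 - 411/12301) + 49151) = √(30700117614239/475790379 + 49151) = √(54085690532468/475790379) = 2*√6433362799229915381343/475790379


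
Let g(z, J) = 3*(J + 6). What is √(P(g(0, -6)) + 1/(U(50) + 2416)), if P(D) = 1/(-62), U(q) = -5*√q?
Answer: √(-145948 + 1550*√2)/(62*√(2416 - 25*√2)) ≈ 0.12534*I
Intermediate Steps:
g(z, J) = 18 + 3*J (g(z, J) = 3*(6 + J) = 18 + 3*J)
P(D) = -1/62
√(P(g(0, -6)) + 1/(U(50) + 2416)) = √(-1/62 + 1/(-25*√2 + 2416)) = √(-1/62 + 1/(2416 - 25*√2))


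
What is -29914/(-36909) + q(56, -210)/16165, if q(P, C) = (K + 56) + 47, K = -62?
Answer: 485073079/596633985 ≈ 0.81302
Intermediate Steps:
q(P, C) = 41 (q(P, C) = (-62 + 56) + 47 = -6 + 47 = 41)
-29914/(-36909) + q(56, -210)/16165 = -29914/(-36909) + 41/16165 = -29914*(-1/36909) + 41*(1/16165) = 29914/36909 + 41/16165 = 485073079/596633985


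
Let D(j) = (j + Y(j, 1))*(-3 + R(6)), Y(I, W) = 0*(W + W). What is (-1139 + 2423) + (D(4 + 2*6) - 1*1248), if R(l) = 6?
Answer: 84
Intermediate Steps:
Y(I, W) = 0 (Y(I, W) = 0*(2*W) = 0)
D(j) = 3*j (D(j) = (j + 0)*(-3 + 6) = j*3 = 3*j)
(-1139 + 2423) + (D(4 + 2*6) - 1*1248) = (-1139 + 2423) + (3*(4 + 2*6) - 1*1248) = 1284 + (3*(4 + 12) - 1248) = 1284 + (3*16 - 1248) = 1284 + (48 - 1248) = 1284 - 1200 = 84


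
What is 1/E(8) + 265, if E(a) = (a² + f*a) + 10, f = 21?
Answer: 64131/242 ≈ 265.00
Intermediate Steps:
E(a) = 10 + a² + 21*a (E(a) = (a² + 21*a) + 10 = 10 + a² + 21*a)
1/E(8) + 265 = 1/(10 + 8² + 21*8) + 265 = 1/(10 + 64 + 168) + 265 = 1/242 + 265 = 64131/242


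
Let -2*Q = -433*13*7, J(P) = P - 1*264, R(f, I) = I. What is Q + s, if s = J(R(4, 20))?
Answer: 38915/2 ≈ 19458.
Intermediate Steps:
J(P) = -264 + P (J(P) = P - 264 = -264 + P)
Q = 39403/2 (Q = -(-433*13)*7/2 = -(-5629)*7/2 = -1/2*(-39403) = 39403/2 ≈ 19702.)
s = -244 (s = -264 + 20 = -244)
Q + s = 39403/2 - 244 = 38915/2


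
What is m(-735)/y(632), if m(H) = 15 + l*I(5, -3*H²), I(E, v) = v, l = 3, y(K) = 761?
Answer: -4862010/761 ≈ -6389.0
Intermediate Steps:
m(H) = 15 - 9*H² (m(H) = 15 + 3*(-3*H²) = 15 - 9*H²)
m(-735)/y(632) = (15 - 9*(-735)²)/761 = (15 - 9*540225)*(1/761) = (15 - 4862025)*(1/761) = -4862010*1/761 = -4862010/761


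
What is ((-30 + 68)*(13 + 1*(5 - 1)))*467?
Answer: 301682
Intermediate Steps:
((-30 + 68)*(13 + 1*(5 - 1)))*467 = (38*(13 + 1*4))*467 = (38*(13 + 4))*467 = (38*17)*467 = 646*467 = 301682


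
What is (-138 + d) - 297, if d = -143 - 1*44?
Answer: -622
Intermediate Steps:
d = -187 (d = -143 - 44 = -187)
(-138 + d) - 297 = (-138 - 187) - 297 = -325 - 297 = -622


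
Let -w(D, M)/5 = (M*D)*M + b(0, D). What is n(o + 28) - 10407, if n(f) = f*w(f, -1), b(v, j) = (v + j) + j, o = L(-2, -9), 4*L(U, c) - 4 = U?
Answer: -90363/4 ≈ -22591.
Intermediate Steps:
L(U, c) = 1 + U/4
o = ½ (o = 1 + (¼)*(-2) = 1 - ½ = ½ ≈ 0.50000)
b(v, j) = v + 2*j (b(v, j) = (j + v) + j = v + 2*j)
w(D, M) = -10*D - 5*D*M² (w(D, M) = -5*((M*D)*M + (0 + 2*D)) = -5*((D*M)*M + 2*D) = -5*(D*M² + 2*D) = -5*(2*D + D*M²) = -10*D - 5*D*M²)
n(f) = -15*f² (n(f) = f*(5*f*(-2 - 1*(-1)²)) = f*(5*f*(-2 - 1*1)) = f*(5*f*(-2 - 1)) = f*(5*f*(-3)) = f*(-15*f) = -15*f²)
n(o + 28) - 10407 = -15*(½ + 28)² - 10407 = -15*(57/2)² - 10407 = -15*3249/4 - 10407 = -48735/4 - 10407 = -90363/4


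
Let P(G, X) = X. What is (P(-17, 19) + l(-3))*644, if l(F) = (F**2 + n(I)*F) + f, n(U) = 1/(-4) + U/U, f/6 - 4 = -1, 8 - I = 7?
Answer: 28175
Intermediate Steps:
I = 1 (I = 8 - 1*7 = 8 - 7 = 1)
f = 18 (f = 24 + 6*(-1) = 24 - 6 = 18)
n(U) = 3/4 (n(U) = 1*(-1/4) + 1 = -1/4 + 1 = 3/4)
l(F) = 18 + F**2 + 3*F/4 (l(F) = (F**2 + 3*F/4) + 18 = 18 + F**2 + 3*F/4)
(P(-17, 19) + l(-3))*644 = (19 + (18 + (-3)**2 + (3/4)*(-3)))*644 = (19 + (18 + 9 - 9/4))*644 = (19 + 99/4)*644 = (175/4)*644 = 28175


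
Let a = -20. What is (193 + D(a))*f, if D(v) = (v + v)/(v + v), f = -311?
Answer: -60334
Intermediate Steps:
D(v) = 1 (D(v) = (2*v)/((2*v)) = (2*v)*(1/(2*v)) = 1)
(193 + D(a))*f = (193 + 1)*(-311) = 194*(-311) = -60334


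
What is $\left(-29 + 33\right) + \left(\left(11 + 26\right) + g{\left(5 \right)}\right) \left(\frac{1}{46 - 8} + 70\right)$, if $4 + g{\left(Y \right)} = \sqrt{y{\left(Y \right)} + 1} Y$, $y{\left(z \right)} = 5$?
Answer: $\frac{87965}{38} + \frac{13305 \sqrt{6}}{38} \approx 3172.5$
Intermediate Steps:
$g{\left(Y \right)} = -4 + Y \sqrt{6}$ ($g{\left(Y \right)} = -4 + \sqrt{5 + 1} Y = -4 + \sqrt{6} Y = -4 + Y \sqrt{6}$)
$\left(-29 + 33\right) + \left(\left(11 + 26\right) + g{\left(5 \right)}\right) \left(\frac{1}{46 - 8} + 70\right) = \left(-29 + 33\right) + \left(\left(11 + 26\right) - \left(4 - 5 \sqrt{6}\right)\right) \left(\frac{1}{46 - 8} + 70\right) = 4 + \left(37 - \left(4 - 5 \sqrt{6}\right)\right) \left(\frac{1}{38} + 70\right) = 4 + \left(33 + 5 \sqrt{6}\right) \left(\frac{1}{38} + 70\right) = 4 + \left(33 + 5 \sqrt{6}\right) \frac{2661}{38} = 4 + \left(\frac{87813}{38} + \frac{13305 \sqrt{6}}{38}\right) = \frac{87965}{38} + \frac{13305 \sqrt{6}}{38}$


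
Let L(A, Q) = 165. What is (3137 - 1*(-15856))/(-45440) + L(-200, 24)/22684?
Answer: -105834903/257690240 ≈ -0.41071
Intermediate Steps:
(3137 - 1*(-15856))/(-45440) + L(-200, 24)/22684 = (3137 - 1*(-15856))/(-45440) + 165/22684 = (3137 + 15856)*(-1/45440) + 165*(1/22684) = 18993*(-1/45440) + 165/22684 = -18993/45440 + 165/22684 = -105834903/257690240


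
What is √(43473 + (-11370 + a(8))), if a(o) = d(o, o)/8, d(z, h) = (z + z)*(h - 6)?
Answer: √32107 ≈ 179.18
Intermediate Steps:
d(z, h) = 2*z*(-6 + h) (d(z, h) = (2*z)*(-6 + h) = 2*z*(-6 + h))
a(o) = o*(-6 + o)/4 (a(o) = (2*o*(-6 + o))/8 = (2*o*(-6 + o))*(⅛) = o*(-6 + o)/4)
√(43473 + (-11370 + a(8))) = √(43473 + (-11370 + (¼)*8*(-6 + 8))) = √(43473 + (-11370 + (¼)*8*2)) = √(43473 + (-11370 + 4)) = √(43473 - 11366) = √32107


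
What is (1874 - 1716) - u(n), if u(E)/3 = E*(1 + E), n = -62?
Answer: -11188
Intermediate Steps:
u(E) = 3*E*(1 + E) (u(E) = 3*(E*(1 + E)) = 3*E*(1 + E))
(1874 - 1716) - u(n) = (1874 - 1716) - 3*(-62)*(1 - 62) = 158 - 3*(-62)*(-61) = 158 - 1*11346 = 158 - 11346 = -11188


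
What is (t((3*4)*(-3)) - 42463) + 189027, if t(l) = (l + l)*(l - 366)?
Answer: 175508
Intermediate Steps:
t(l) = 2*l*(-366 + l) (t(l) = (2*l)*(-366 + l) = 2*l*(-366 + l))
(t((3*4)*(-3)) - 42463) + 189027 = (2*((3*4)*(-3))*(-366 + (3*4)*(-3)) - 42463) + 189027 = (2*(12*(-3))*(-366 + 12*(-3)) - 42463) + 189027 = (2*(-36)*(-366 - 36) - 42463) + 189027 = (2*(-36)*(-402) - 42463) + 189027 = (28944 - 42463) + 189027 = -13519 + 189027 = 175508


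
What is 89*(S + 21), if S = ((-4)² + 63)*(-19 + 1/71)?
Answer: -9345089/71 ≈ -1.3162e+5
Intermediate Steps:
S = -106492/71 (S = (16 + 63)*(-19 + 1/71) = 79*(-1348/71) = -106492/71 ≈ -1499.9)
89*(S + 21) = 89*(-106492/71 + 21) = 89*(-105001/71) = -9345089/71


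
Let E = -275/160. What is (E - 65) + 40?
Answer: -855/32 ≈ -26.719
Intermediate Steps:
E = -55/32 (E = -275*1/160 = -55/32 ≈ -1.7188)
(E - 65) + 40 = (-55/32 - 65) + 40 = -2135/32 + 40 = -855/32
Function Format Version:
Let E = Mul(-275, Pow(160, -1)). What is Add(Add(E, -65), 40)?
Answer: Rational(-855, 32) ≈ -26.719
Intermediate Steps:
E = Rational(-55, 32) (E = Mul(-275, Rational(1, 160)) = Rational(-55, 32) ≈ -1.7188)
Add(Add(E, -65), 40) = Add(Add(Rational(-55, 32), -65), 40) = Add(Rational(-2135, 32), 40) = Rational(-855, 32)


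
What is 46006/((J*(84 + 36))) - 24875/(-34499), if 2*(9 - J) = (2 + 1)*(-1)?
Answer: 809251747/21734370 ≈ 37.234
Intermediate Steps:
J = 21/2 (J = 9 - (2 + 1)*(-1)/2 = 9 - 3*(-1)/2 = 9 - ½*(-3) = 9 + 3/2 = 21/2 ≈ 10.500)
46006/((J*(84 + 36))) - 24875/(-34499) = 46006/((21*(84 + 36)/2)) - 24875/(-34499) = 46006/(((21/2)*120)) - 24875*(-1/34499) = 46006/1260 + 24875/34499 = 46006*(1/1260) + 24875/34499 = 23003/630 + 24875/34499 = 809251747/21734370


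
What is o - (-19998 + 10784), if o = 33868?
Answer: 43082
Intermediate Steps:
o - (-19998 + 10784) = 33868 - (-19998 + 10784) = 33868 - 1*(-9214) = 33868 + 9214 = 43082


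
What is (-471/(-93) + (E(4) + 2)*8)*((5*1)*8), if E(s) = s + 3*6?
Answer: 244360/31 ≈ 7882.6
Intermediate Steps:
E(s) = 18 + s (E(s) = s + 18 = 18 + s)
(-471/(-93) + (E(4) + 2)*8)*((5*1)*8) = (-471/(-93) + ((18 + 4) + 2)*8)*((5*1)*8) = (-471*(-1/93) + (22 + 2)*8)*(5*8) = (157/31 + 24*8)*40 = (157/31 + 192)*40 = (6109/31)*40 = 244360/31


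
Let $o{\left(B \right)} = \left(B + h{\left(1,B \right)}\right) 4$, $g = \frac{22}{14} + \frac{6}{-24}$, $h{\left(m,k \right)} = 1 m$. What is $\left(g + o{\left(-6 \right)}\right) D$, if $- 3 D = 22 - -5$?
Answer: $\frac{4707}{28} \approx 168.11$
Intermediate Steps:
$h{\left(m,k \right)} = m$
$g = \frac{37}{28}$ ($g = 22 \cdot \frac{1}{14} + 6 \left(- \frac{1}{24}\right) = \frac{11}{7} - \frac{1}{4} = \frac{37}{28} \approx 1.3214$)
$o{\left(B \right)} = 4 + 4 B$ ($o{\left(B \right)} = \left(B + 1\right) 4 = \left(1 + B\right) 4 = 4 + 4 B$)
$D = -9$ ($D = - \frac{22 - -5}{3} = - \frac{22 + 5}{3} = \left(- \frac{1}{3}\right) 27 = -9$)
$\left(g + o{\left(-6 \right)}\right) D = \left(\frac{37}{28} + \left(4 + 4 \left(-6\right)\right)\right) \left(-9\right) = \left(\frac{37}{28} + \left(4 - 24\right)\right) \left(-9\right) = \left(\frac{37}{28} - 20\right) \left(-9\right) = \left(- \frac{523}{28}\right) \left(-9\right) = \frac{4707}{28}$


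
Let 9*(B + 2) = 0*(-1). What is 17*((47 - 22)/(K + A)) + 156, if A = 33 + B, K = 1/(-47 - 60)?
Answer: 562771/3316 ≈ 169.71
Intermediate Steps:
B = -2 (B = -2 + (0*(-1))/9 = -2 + (⅑)*0 = -2 + 0 = -2)
K = -1/107 (K = 1/(-107) = -1/107 ≈ -0.0093458)
A = 31 (A = 33 - 2 = 31)
17*((47 - 22)/(K + A)) + 156 = 17*((47 - 22)/(-1/107 + 31)) + 156 = 17*(25/(3316/107)) + 156 = 17*(25*(107/3316)) + 156 = 17*(2675/3316) + 156 = 45475/3316 + 156 = 562771/3316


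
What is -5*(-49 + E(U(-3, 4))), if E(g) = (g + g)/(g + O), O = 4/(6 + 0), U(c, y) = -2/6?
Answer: 255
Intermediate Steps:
U(c, y) = -⅓ (U(c, y) = -2*⅙ = -⅓)
O = ⅔ (O = 4/6 = (⅙)*4 = ⅔ ≈ 0.66667)
E(g) = 2*g/(⅔ + g) (E(g) = (g + g)/(g + ⅔) = (2*g)/(⅔ + g) = 2*g/(⅔ + g))
-5*(-49 + E(U(-3, 4))) = -5*(-49 + 6*(-⅓)/(2 + 3*(-⅓))) = -5*(-49 + 6*(-⅓)/(2 - 1)) = -5*(-49 + 6*(-⅓)/1) = -5*(-49 + 6*(-⅓)*1) = -5*(-49 - 2) = -5*(-51) = 255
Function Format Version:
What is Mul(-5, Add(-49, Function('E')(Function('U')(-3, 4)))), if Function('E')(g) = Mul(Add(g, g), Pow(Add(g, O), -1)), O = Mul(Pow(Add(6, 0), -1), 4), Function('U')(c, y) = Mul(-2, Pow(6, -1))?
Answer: 255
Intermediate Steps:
Function('U')(c, y) = Rational(-1, 3) (Function('U')(c, y) = Mul(-2, Rational(1, 6)) = Rational(-1, 3))
O = Rational(2, 3) (O = Mul(Pow(6, -1), 4) = Mul(Rational(1, 6), 4) = Rational(2, 3) ≈ 0.66667)
Function('E')(g) = Mul(2, g, Pow(Add(Rational(2, 3), g), -1)) (Function('E')(g) = Mul(Add(g, g), Pow(Add(g, Rational(2, 3)), -1)) = Mul(Mul(2, g), Pow(Add(Rational(2, 3), g), -1)) = Mul(2, g, Pow(Add(Rational(2, 3), g), -1)))
Mul(-5, Add(-49, Function('E')(Function('U')(-3, 4)))) = Mul(-5, Add(-49, Mul(6, Rational(-1, 3), Pow(Add(2, Mul(3, Rational(-1, 3))), -1)))) = Mul(-5, Add(-49, Mul(6, Rational(-1, 3), Pow(Add(2, -1), -1)))) = Mul(-5, Add(-49, Mul(6, Rational(-1, 3), Pow(1, -1)))) = Mul(-5, Add(-49, Mul(6, Rational(-1, 3), 1))) = Mul(-5, Add(-49, -2)) = Mul(-5, -51) = 255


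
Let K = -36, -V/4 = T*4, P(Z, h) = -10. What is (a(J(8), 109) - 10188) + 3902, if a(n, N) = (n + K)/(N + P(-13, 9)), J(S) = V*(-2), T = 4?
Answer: -622222/99 ≈ -6285.1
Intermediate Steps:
V = -64 (V = -16*4 = -4*16 = -64)
J(S) = 128 (J(S) = -64*(-2) = 128)
a(n, N) = (-36 + n)/(-10 + N) (a(n, N) = (n - 36)/(N - 10) = (-36 + n)/(-10 + N))
(a(J(8), 109) - 10188) + 3902 = ((-36 + 128)/(-10 + 109) - 10188) + 3902 = (92/99 - 10188) + 3902 = -1008520/99 + 3902 = -622222/99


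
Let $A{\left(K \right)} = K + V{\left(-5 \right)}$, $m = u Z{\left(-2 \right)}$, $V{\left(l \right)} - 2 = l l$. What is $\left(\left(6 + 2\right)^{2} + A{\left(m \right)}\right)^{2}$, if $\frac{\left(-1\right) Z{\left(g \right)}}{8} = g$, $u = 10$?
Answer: $63001$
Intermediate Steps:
$Z{\left(g \right)} = - 8 g$
$V{\left(l \right)} = 2 + l^{2}$ ($V{\left(l \right)} = 2 + l l = 2 + l^{2}$)
$m = 160$ ($m = 10 \left(\left(-8\right) \left(-2\right)\right) = 10 \cdot 16 = 160$)
$A{\left(K \right)} = 27 + K$ ($A{\left(K \right)} = K + \left(2 + \left(-5\right)^{2}\right) = K + \left(2 + 25\right) = K + 27 = 27 + K$)
$\left(\left(6 + 2\right)^{2} + A{\left(m \right)}\right)^{2} = \left(\left(6 + 2\right)^{2} + \left(27 + 160\right)\right)^{2} = \left(8^{2} + 187\right)^{2} = \left(64 + 187\right)^{2} = 251^{2} = 63001$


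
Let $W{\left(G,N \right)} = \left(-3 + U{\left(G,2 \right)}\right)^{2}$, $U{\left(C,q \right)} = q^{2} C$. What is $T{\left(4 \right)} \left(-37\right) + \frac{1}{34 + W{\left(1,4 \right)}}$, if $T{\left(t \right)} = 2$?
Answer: $- \frac{2589}{35} \approx -73.971$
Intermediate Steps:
$U{\left(C,q \right)} = C q^{2}$
$W{\left(G,N \right)} = \left(-3 + 4 G\right)^{2}$ ($W{\left(G,N \right)} = \left(-3 + G 2^{2}\right)^{2} = \left(-3 + G 4\right)^{2} = \left(-3 + 4 G\right)^{2}$)
$T{\left(4 \right)} \left(-37\right) + \frac{1}{34 + W{\left(1,4 \right)}} = 2 \left(-37\right) + \frac{1}{34 + \left(-3 + 4 \cdot 1\right)^{2}} = -74 + \frac{1}{34 + \left(-3 + 4\right)^{2}} = -74 + \frac{1}{34 + 1^{2}} = -74 + \frac{1}{34 + 1} = -74 + \frac{1}{35} = - \frac{2589}{35}$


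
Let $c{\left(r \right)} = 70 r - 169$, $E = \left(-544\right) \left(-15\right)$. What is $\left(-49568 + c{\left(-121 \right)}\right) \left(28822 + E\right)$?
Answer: $-2152611274$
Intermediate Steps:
$E = 8160$
$c{\left(r \right)} = -169 + 70 r$
$\left(-49568 + c{\left(-121 \right)}\right) \left(28822 + E\right) = \left(-49568 + \left(-169 + 70 \left(-121\right)\right)\right) \left(28822 + 8160\right) = \left(-49568 - 8639\right) 36982 = \left(-58207\right) 36982 = -2152611274$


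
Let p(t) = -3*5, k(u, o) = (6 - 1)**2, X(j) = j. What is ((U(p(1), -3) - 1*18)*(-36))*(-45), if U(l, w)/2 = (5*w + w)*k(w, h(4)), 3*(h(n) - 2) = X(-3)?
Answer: -1487160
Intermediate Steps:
h(n) = 1 (h(n) = 2 + (1/3)*(-3) = 2 - 1 = 1)
k(u, o) = 25 (k(u, o) = 5**2 = 25)
p(t) = -15
U(l, w) = 300*w (U(l, w) = 2*((5*w + w)*25) = 2*((6*w)*25) = 2*(150*w) = 300*w)
((U(p(1), -3) - 1*18)*(-36))*(-45) = ((300*(-3) - 1*18)*(-36))*(-45) = ((-900 - 18)*(-36))*(-45) = -918*(-36)*(-45) = 33048*(-45) = -1487160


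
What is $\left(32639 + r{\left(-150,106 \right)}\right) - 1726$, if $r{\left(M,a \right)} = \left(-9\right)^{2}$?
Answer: $30994$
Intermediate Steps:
$r{\left(M,a \right)} = 81$
$\left(32639 + r{\left(-150,106 \right)}\right) - 1726 = \left(32639 + 81\right) - 1726 = 32720 - 1726 = 30994$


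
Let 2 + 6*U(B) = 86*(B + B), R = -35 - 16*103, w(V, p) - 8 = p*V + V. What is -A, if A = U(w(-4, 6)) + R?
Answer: 6770/3 ≈ 2256.7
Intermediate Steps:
w(V, p) = 8 + V + V*p (w(V, p) = 8 + (p*V + V) = 8 + (V*p + V) = 8 + (V + V*p) = 8 + V + V*p)
R = -1683 (R = -35 - 1648 = -1683)
U(B) = -⅓ + 86*B/3 (U(B) = -⅓ + (86*(B + B))/6 = -⅓ + (86*(2*B))/6 = -⅓ + (172*B)/6 = -⅓ + 86*B/3)
A = -6770/3 (A = (-⅓ + 86*(8 - 4 - 4*6)/3) - 1683 = (-⅓ + 86*(8 - 4 - 24)/3) - 1683 = (-⅓ + (86/3)*(-20)) - 1683 = (-⅓ - 1720/3) - 1683 = -1721/3 - 1683 = -6770/3 ≈ -2256.7)
-A = -1*(-6770/3) = 6770/3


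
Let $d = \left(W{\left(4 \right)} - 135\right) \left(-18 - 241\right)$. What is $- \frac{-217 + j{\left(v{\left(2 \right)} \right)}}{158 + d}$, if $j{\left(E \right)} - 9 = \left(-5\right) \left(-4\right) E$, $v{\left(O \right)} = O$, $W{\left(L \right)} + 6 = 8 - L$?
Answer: $\frac{168}{35641} \approx 0.0047137$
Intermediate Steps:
$W{\left(L \right)} = 2 - L$ ($W{\left(L \right)} = -6 - \left(-8 + L\right) = 2 - L$)
$d = 35483$ ($d = \left(\left(2 - 4\right) - 135\right) \left(-18 - 241\right) = \left(\left(2 - 4\right) - 135\right) \left(-259\right) = \left(-2 - 135\right) \left(-259\right) = \left(-137\right) \left(-259\right) = 35483$)
$j{\left(E \right)} = 9 + 20 E$ ($j{\left(E \right)} = 9 + \left(-5\right) \left(-4\right) E = 9 + 20 E$)
$- \frac{-217 + j{\left(v{\left(2 \right)} \right)}}{158 + d} = - \frac{-217 + \left(9 + 20 \cdot 2\right)}{158 + 35483} = - \frac{-217 + \left(9 + 40\right)}{35641} = - \frac{-217 + 49}{35641} = - \frac{-168}{35641} = \left(-1\right) \left(- \frac{168}{35641}\right) = \frac{168}{35641}$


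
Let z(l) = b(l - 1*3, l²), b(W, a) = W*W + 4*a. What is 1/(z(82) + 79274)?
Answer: 1/112411 ≈ 8.8959e-6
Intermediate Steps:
b(W, a) = W² + 4*a
z(l) = (-3 + l)² + 4*l² (z(l) = (l - 1*3)² + 4*l² = (l - 3)² + 4*l² = (-3 + l)² + 4*l²)
1/(z(82) + 79274) = 1/(((-3 + 82)² + 4*82²) + 79274) = 1/((79² + 4*6724) + 79274) = 1/((6241 + 26896) + 79274) = 1/(33137 + 79274) = 1/112411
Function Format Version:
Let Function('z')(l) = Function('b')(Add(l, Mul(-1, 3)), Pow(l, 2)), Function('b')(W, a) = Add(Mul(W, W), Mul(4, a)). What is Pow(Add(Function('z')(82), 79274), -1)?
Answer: Rational(1, 112411) ≈ 8.8959e-6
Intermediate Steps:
Function('b')(W, a) = Add(Pow(W, 2), Mul(4, a))
Function('z')(l) = Add(Pow(Add(-3, l), 2), Mul(4, Pow(l, 2))) (Function('z')(l) = Add(Pow(Add(l, Mul(-1, 3)), 2), Mul(4, Pow(l, 2))) = Add(Pow(Add(l, -3), 2), Mul(4, Pow(l, 2))) = Add(Pow(Add(-3, l), 2), Mul(4, Pow(l, 2))))
Pow(Add(Function('z')(82), 79274), -1) = Pow(Add(Add(Pow(Add(-3, 82), 2), Mul(4, Pow(82, 2))), 79274), -1) = Pow(Add(Add(Pow(79, 2), Mul(4, 6724)), 79274), -1) = Pow(Add(Add(6241, 26896), 79274), -1) = Pow(Add(33137, 79274), -1) = Pow(112411, -1) = Rational(1, 112411)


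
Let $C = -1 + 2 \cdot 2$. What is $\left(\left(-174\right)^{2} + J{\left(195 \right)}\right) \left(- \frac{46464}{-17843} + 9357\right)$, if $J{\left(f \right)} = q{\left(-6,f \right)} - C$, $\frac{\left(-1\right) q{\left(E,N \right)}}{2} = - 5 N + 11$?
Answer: $\frac{5377676966415}{17843} \approx 3.0139 \cdot 10^{8}$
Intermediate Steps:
$q{\left(E,N \right)} = -22 + 10 N$ ($q{\left(E,N \right)} = - 2 \left(- 5 N + 11\right) = - 2 \left(11 - 5 N\right) = -22 + 10 N$)
$C = 3$ ($C = -1 + 4 = 3$)
$J{\left(f \right)} = -25 + 10 f$ ($J{\left(f \right)} = \left(-22 + 10 f\right) - 3 = -25 + 10 f$)
$\left(\left(-174\right)^{2} + J{\left(195 \right)}\right) \left(- \frac{46464}{-17843} + 9357\right) = \left(\left(-174\right)^{2} + \left(-25 + 10 \cdot 195\right)\right) \left(- \frac{46464}{-17843} + 9357\right) = \left(30276 + \left(-25 + 1950\right)\right) \left(\left(-46464\right) \left(- \frac{1}{17843}\right) + 9357\right) = \left(30276 + 1925\right) \left(\frac{46464}{17843} + 9357\right) = 32201 \cdot \frac{167003415}{17843} = \frac{5377676966415}{17843}$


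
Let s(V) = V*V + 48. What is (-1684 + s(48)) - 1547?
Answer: -879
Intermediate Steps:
s(V) = 48 + V² (s(V) = V² + 48 = 48 + V²)
(-1684 + s(48)) - 1547 = (-1684 + (48 + 48²)) - 1547 = (-1684 + (48 + 2304)) - 1547 = (-1684 + 2352) - 1547 = 668 - 1547 = -879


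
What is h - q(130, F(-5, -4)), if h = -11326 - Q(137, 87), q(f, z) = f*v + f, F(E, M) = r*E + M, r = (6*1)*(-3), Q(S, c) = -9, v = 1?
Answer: -11577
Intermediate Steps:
r = -18 (r = 6*(-3) = -18)
F(E, M) = M - 18*E (F(E, M) = -18*E + M = M - 18*E)
q(f, z) = 2*f (q(f, z) = f*1 + f = f + f = 2*f)
h = -11317 (h = -11326 - 1*(-9) = -11326 + 9 = -11317)
h - q(130, F(-5, -4)) = -11317 - 2*130 = -11317 - 1*260 = -11317 - 260 = -11577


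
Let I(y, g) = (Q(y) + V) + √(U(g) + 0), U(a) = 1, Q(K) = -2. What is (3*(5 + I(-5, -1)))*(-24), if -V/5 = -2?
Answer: -1008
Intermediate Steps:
V = 10 (V = -5*(-2) = 10)
I(y, g) = 9 (I(y, g) = (-2 + 10) + √(1 + 0) = 8 + √1 = 8 + 1 = 9)
(3*(5 + I(-5, -1)))*(-24) = (3*(5 + 9))*(-24) = (3*14)*(-24) = 42*(-24) = -1008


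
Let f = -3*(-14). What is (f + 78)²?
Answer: 14400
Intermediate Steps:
f = 42
(f + 78)² = (42 + 78)² = 120² = 14400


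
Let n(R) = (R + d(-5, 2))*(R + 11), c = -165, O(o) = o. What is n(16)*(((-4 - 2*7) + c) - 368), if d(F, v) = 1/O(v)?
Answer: -490941/2 ≈ -2.4547e+5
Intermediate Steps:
d(F, v) = 1/v
n(R) = (½ + R)*(11 + R) (n(R) = (R + 1/2)*(R + 11) = (R + ½)*(11 + R) = (½ + R)*(11 + R))
n(16)*(((-4 - 2*7) + c) - 368) = (11/2 + 16² + (23/2)*16)*(((-4 - 2*7) - 165) - 368) = (11/2 + 256 + 184)*(((-4 - 14) - 165) - 368) = 891*((-18 - 165) - 368)/2 = 891*(-183 - 368)/2 = (891/2)*(-551) = -490941/2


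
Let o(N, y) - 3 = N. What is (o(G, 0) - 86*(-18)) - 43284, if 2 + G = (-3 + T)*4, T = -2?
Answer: -41755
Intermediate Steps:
G = -22 (G = -2 + (-3 - 2)*4 = -2 - 5*4 = -2 - 20 = -22)
o(N, y) = 3 + N
(o(G, 0) - 86*(-18)) - 43284 = ((3 - 22) - 86*(-18)) - 43284 = (-19 + 1548) - 43284 = 1529 - 43284 = -41755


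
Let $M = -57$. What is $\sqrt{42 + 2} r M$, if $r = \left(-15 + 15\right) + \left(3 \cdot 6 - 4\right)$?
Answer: $- 1596 \sqrt{11} \approx -5293.3$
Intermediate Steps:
$r = 14$ ($r = 0 + \left(18 - 4\right) = 0 + 14 = 14$)
$\sqrt{42 + 2} r M = \sqrt{42 + 2} \cdot 14 \left(-57\right) = \sqrt{44} \cdot 14 \left(-57\right) = 2 \sqrt{11} \cdot 14 \left(-57\right) = 28 \sqrt{11} \left(-57\right) = - 1596 \sqrt{11}$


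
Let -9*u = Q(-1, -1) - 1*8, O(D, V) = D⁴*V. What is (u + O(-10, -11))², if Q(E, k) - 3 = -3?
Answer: 980084160064/81 ≈ 1.2100e+10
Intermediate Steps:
Q(E, k) = 0 (Q(E, k) = 3 - 3 = 0)
O(D, V) = V*D⁴
u = 8/9 (u = -(0 - 1*8)/9 = -(0 - 8)/9 = -⅑*(-8) = 8/9 ≈ 0.88889)
(u + O(-10, -11))² = (8/9 - 11*(-10)⁴)² = (8/9 - 11*10000)² = (8/9 - 110000)² = (-989992/9)² = 980084160064/81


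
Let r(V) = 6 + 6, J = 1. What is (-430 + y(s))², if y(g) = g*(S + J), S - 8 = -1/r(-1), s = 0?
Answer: 184900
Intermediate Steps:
r(V) = 12
S = 95/12 (S = 8 - 1/12 = 95/12 ≈ 7.9167)
y(g) = 107*g/12 (y(g) = g*(95/12 + 1) = g*(107/12) = 107*g/12)
(-430 + y(s))² = (-430 + (107/12)*0)² = (-430 + 0)² = (-430)² = 184900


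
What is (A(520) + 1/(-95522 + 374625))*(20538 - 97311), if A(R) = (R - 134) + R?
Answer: -19413382681587/279103 ≈ -6.9556e+7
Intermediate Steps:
A(R) = -134 + 2*R (A(R) = (-134 + R) + R = -134 + 2*R)
(A(520) + 1/(-95522 + 374625))*(20538 - 97311) = ((-134 + 2*520) + 1/(-95522 + 374625))*(20538 - 97311) = ((-134 + 1040) + 1/279103)*(-76773) = (906 + 1/279103)*(-76773) = (252867319/279103)*(-76773) = -19413382681587/279103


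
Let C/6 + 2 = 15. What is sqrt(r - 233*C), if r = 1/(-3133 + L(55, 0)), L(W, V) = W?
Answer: I*sqrt(2125703774)/342 ≈ 134.81*I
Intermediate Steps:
C = 78 (C = -12 + 6*15 = -12 + 90 = 78)
r = -1/3078 (r = 1/(-3133 + 55) = 1/(-3078) = -1/3078 ≈ -0.00032489)
sqrt(r - 233*C) = sqrt(-1/3078 - 233*78) = sqrt(-1/3078 - 18174) = sqrt(-55939573/3078) = I*sqrt(2125703774)/342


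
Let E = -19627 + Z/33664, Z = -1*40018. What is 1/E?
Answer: -16832/330381673 ≈ -5.0947e-5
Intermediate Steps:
Z = -40018
E = -330381673/16832 (E = -19627 - 40018/33664 = -19627 - 40018*1/33664 = -19627 - 20009/16832 = -330381673/16832 ≈ -19628.)
1/E = 1/(-330381673/16832) = -16832/330381673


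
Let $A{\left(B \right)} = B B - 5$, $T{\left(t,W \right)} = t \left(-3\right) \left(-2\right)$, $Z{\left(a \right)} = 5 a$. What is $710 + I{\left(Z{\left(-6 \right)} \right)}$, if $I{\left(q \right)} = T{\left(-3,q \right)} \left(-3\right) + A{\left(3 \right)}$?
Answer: $768$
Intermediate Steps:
$T{\left(t,W \right)} = 6 t$ ($T{\left(t,W \right)} = - 3 t \left(-2\right) = 6 t$)
$A{\left(B \right)} = -5 + B^{2}$ ($A{\left(B \right)} = B^{2} - 5 = -5 + B^{2}$)
$I{\left(q \right)} = 58$ ($I{\left(q \right)} = 6 \left(-3\right) \left(-3\right) - \left(5 - 3^{2}\right) = \left(-18\right) \left(-3\right) + \left(-5 + 9\right) = 54 + 4 = 58$)
$710 + I{\left(Z{\left(-6 \right)} \right)} = 710 + 58 = 768$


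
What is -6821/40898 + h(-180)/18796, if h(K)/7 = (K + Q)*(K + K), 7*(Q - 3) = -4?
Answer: 4543207381/192179702 ≈ 23.640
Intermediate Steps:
Q = 17/7 (Q = 3 + (⅐)*(-4) = 3 - 4/7 = 17/7 ≈ 2.4286)
h(K) = 14*K*(17/7 + K) (h(K) = 7*((K + 17/7)*(K + K)) = 7*((17/7 + K)*(2*K)) = 7*(2*K*(17/7 + K)) = 14*K*(17/7 + K))
-6821/40898 + h(-180)/18796 = -6821/40898 + (2*(-180)*(17 + 7*(-180)))/18796 = -6821*1/40898 + (2*(-180)*(17 - 1260))*(1/18796) = -6821/40898 + (2*(-180)*(-1243))*(1/18796) = -6821/40898 + 447480*(1/18796) = -6821/40898 + 111870/4699 = 4543207381/192179702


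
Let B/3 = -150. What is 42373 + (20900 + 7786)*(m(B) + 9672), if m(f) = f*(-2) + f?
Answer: 290402065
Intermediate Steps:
B = -450 (B = 3*(-150) = -450)
m(f) = -f (m(f) = -2*f + f = -f)
42373 + (20900 + 7786)*(m(B) + 9672) = 42373 + (20900 + 7786)*(-1*(-450) + 9672) = 42373 + 28686*(450 + 9672) = 42373 + 28686*10122 = 42373 + 290359692 = 290402065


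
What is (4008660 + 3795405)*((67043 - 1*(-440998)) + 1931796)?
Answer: 19040646537405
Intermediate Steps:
(4008660 + 3795405)*((67043 - 1*(-440998)) + 1931796) = 7804065*((67043 + 440998) + 1931796) = 7804065*(508041 + 1931796) = 7804065*2439837 = 19040646537405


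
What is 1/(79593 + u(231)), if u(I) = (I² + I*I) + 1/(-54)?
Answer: 54/10061009 ≈ 5.3673e-6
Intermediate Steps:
u(I) = -1/54 + 2*I² (u(I) = (I² + I²) - 1/54 = 2*I² - 1/54 = -1/54 + 2*I²)
1/(79593 + u(231)) = 1/(79593 + (-1/54 + 2*231²)) = 1/(79593 + (-1/54 + 2*53361)) = 1/(79593 + (-1/54 + 106722)) = 1/(79593 + 5762987/54) = 1/(10061009/54) = 54/10061009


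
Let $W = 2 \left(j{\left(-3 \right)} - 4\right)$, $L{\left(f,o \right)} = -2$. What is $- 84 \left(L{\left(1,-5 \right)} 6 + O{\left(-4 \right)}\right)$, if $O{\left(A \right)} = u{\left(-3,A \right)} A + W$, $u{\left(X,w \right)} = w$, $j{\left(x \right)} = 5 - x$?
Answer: $-1008$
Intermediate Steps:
$W = 8$ ($W = 2 \left(\left(5 - -3\right) - 4\right) = 2 \left(\left(5 + 3\right) - 4\right) = 2 \left(8 - 4\right) = 2 \cdot 4 = 8$)
$O{\left(A \right)} = 8 + A^{2}$ ($O{\left(A \right)} = A A + 8 = A^{2} + 8 = 8 + A^{2}$)
$- 84 \left(L{\left(1,-5 \right)} 6 + O{\left(-4 \right)}\right) = - 84 \left(\left(-2\right) 6 + \left(8 + \left(-4\right)^{2}\right)\right) = - 84 \left(-12 + \left(8 + 16\right)\right) = - 84 \left(-12 + 24\right) = \left(-84\right) 12 = -1008$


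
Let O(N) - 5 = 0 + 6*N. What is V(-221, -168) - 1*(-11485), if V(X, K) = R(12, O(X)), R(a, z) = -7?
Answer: 11478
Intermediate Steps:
O(N) = 5 + 6*N (O(N) = 5 + (0 + 6*N) = 5 + 6*N)
V(X, K) = -7
V(-221, -168) - 1*(-11485) = -7 - 1*(-11485) = -7 + 11485 = 11478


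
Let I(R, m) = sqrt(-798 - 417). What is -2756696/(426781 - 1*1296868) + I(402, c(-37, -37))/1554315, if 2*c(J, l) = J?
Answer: 2756696/870087 + 3*I*sqrt(15)/518105 ≈ 3.1683 + 2.2426e-5*I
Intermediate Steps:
c(J, l) = J/2
I(R, m) = 9*I*sqrt(15) (I(R, m) = sqrt(-1215) = 9*I*sqrt(15))
-2756696/(426781 - 1*1296868) + I(402, c(-37, -37))/1554315 = -2756696/(426781 - 1*1296868) + (9*I*sqrt(15))/1554315 = -2756696/(426781 - 1296868) + (9*I*sqrt(15))*(1/1554315) = -2756696/(-870087) + 3*I*sqrt(15)/518105 = -2756696*(-1/870087) + 3*I*sqrt(15)/518105 = 2756696/870087 + 3*I*sqrt(15)/518105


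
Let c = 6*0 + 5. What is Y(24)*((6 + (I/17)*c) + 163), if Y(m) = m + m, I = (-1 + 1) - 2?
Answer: 137424/17 ≈ 8083.8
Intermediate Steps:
I = -2 (I = 0 - 2 = -2)
Y(m) = 2*m
c = 5 (c = 0 + 5 = 5)
Y(24)*((6 + (I/17)*c) + 163) = (2*24)*((6 - 2/17*5) + 163) = 48*((6 - 2*1/17*5) + 163) = 48*((6 - 2/17*5) + 163) = 48*((6 - 10/17) + 163) = 48*(92/17 + 163) = 48*(2863/17) = 137424/17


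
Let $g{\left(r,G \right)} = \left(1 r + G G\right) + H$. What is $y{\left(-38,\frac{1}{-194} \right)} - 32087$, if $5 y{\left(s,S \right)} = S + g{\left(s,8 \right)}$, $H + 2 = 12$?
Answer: $- \frac{31117407}{970} \approx -32080.0$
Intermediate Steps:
$H = 10$ ($H = -2 + 12 = 10$)
$g{\left(r,G \right)} = 10 + r + G^{2}$ ($g{\left(r,G \right)} = \left(1 r + G G\right) + 10 = \left(r + G^{2}\right) + 10 = 10 + r + G^{2}$)
$y{\left(s,S \right)} = \frac{74}{5} + \frac{S}{5} + \frac{s}{5}$ ($y{\left(s,S \right)} = \frac{S + \left(10 + s + 8^{2}\right)}{5} = \frac{S + \left(10 + s + 64\right)}{5} = \frac{S + \left(74 + s\right)}{5} = \frac{74 + S + s}{5} = \frac{74}{5} + \frac{S}{5} + \frac{s}{5}$)
$y{\left(-38,\frac{1}{-194} \right)} - 32087 = \left(\frac{74}{5} + \frac{1}{5 \left(-194\right)} + \frac{1}{5} \left(-38\right)\right) - 32087 = \left(\frac{74}{5} + \frac{1}{5} \left(- \frac{1}{194}\right) - \frac{38}{5}\right) - 32087 = \left(\frac{74}{5} - \frac{1}{970} - \frac{38}{5}\right) - 32087 = \frac{6983}{970} - 32087 = - \frac{31117407}{970}$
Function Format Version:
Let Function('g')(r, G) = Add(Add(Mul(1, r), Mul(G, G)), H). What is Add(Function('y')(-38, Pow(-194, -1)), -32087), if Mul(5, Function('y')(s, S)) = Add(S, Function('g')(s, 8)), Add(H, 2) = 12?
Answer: Rational(-31117407, 970) ≈ -32080.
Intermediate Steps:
H = 10 (H = Add(-2, 12) = 10)
Function('g')(r, G) = Add(10, r, Pow(G, 2)) (Function('g')(r, G) = Add(Add(Mul(1, r), Mul(G, G)), 10) = Add(Add(r, Pow(G, 2)), 10) = Add(10, r, Pow(G, 2)))
Function('y')(s, S) = Add(Rational(74, 5), Mul(Rational(1, 5), S), Mul(Rational(1, 5), s)) (Function('y')(s, S) = Mul(Rational(1, 5), Add(S, Add(10, s, Pow(8, 2)))) = Mul(Rational(1, 5), Add(S, Add(10, s, 64))) = Mul(Rational(1, 5), Add(S, Add(74, s))) = Mul(Rational(1, 5), Add(74, S, s)) = Add(Rational(74, 5), Mul(Rational(1, 5), S), Mul(Rational(1, 5), s)))
Add(Function('y')(-38, Pow(-194, -1)), -32087) = Add(Add(Rational(74, 5), Mul(Rational(1, 5), Pow(-194, -1)), Mul(Rational(1, 5), -38)), -32087) = Add(Add(Rational(74, 5), Mul(Rational(1, 5), Rational(-1, 194)), Rational(-38, 5)), -32087) = Add(Add(Rational(74, 5), Rational(-1, 970), Rational(-38, 5)), -32087) = Add(Rational(6983, 970), -32087) = Rational(-31117407, 970)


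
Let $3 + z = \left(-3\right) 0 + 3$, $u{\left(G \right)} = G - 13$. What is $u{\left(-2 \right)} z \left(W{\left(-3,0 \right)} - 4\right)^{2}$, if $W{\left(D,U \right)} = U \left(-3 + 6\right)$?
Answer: $0$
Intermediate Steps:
$u{\left(G \right)} = -13 + G$
$W{\left(D,U \right)} = 3 U$ ($W{\left(D,U \right)} = U 3 = 3 U$)
$z = 0$ ($z = -3 + \left(\left(-3\right) 0 + 3\right) = -3 + \left(0 + 3\right) = -3 + 3 = 0$)
$u{\left(-2 \right)} z \left(W{\left(-3,0 \right)} - 4\right)^{2} = \left(-13 - 2\right) 0 \left(3 \cdot 0 - 4\right)^{2} = \left(-15\right) 0 \left(0 - 4\right)^{2} = 0 \left(-4\right)^{2} = 0 \cdot 16 = 0$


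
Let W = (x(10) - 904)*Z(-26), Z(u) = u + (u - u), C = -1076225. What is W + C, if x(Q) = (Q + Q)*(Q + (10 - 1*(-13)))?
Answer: -1069881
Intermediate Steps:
x(Q) = 2*Q*(23 + Q) (x(Q) = (2*Q)*(Q + (10 + 13)) = (2*Q)*(Q + 23) = (2*Q)*(23 + Q) = 2*Q*(23 + Q))
Z(u) = u (Z(u) = u + 0 = u)
W = 6344 (W = (2*10*(23 + 10) - 904)*(-26) = (2*10*33 - 904)*(-26) = (660 - 904)*(-26) = -244*(-26) = 6344)
W + C = 6344 - 1076225 = -1069881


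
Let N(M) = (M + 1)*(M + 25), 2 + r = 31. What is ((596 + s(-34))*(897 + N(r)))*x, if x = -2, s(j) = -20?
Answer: -2899584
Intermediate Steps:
r = 29 (r = -2 + 31 = 29)
N(M) = (1 + M)*(25 + M)
((596 + s(-34))*(897 + N(r)))*x = ((596 - 20)*(897 + (25 + 29² + 26*29)))*(-2) = (576*(897 + (25 + 841 + 754)))*(-2) = (576*(897 + 1620))*(-2) = (576*2517)*(-2) = 1449792*(-2) = -2899584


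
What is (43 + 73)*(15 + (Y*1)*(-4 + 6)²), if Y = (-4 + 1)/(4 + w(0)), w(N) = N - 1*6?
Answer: 2436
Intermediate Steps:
w(N) = -6 + N (w(N) = N - 6 = -6 + N)
Y = 3/2 (Y = (-4 + 1)/(4 + (-6 + 0)) = -3/(4 - 6) = -3/(-2) = -3*(-½) = 3/2 ≈ 1.5000)
(43 + 73)*(15 + (Y*1)*(-4 + 6)²) = (43 + 73)*(15 + ((3/2)*1)*(-4 + 6)²) = 116*(15 + (3/2)*2²) = 116*(15 + (3/2)*4) = 116*(15 + 6) = 116*21 = 2436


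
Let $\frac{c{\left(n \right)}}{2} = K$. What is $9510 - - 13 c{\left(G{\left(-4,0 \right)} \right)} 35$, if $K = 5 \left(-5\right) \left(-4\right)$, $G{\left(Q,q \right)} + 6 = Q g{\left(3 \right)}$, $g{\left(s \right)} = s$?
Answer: $100510$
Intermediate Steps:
$G{\left(Q,q \right)} = -6 + 3 Q$ ($G{\left(Q,q \right)} = -6 + Q 3 = -6 + 3 Q$)
$K = 100$ ($K = \left(-25\right) \left(-4\right) = 100$)
$c{\left(n \right)} = 200$ ($c{\left(n \right)} = 2 \cdot 100 = 200$)
$9510 - - 13 c{\left(G{\left(-4,0 \right)} \right)} 35 = 9510 - \left(-13\right) 200 \cdot 35 = 9510 - \left(-2600\right) 35 = 9510 - -91000 = 9510 + 91000 = 100510$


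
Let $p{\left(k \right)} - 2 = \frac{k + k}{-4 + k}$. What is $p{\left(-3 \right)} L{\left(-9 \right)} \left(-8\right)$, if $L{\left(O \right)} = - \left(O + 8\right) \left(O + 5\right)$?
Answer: $\frac{640}{7} \approx 91.429$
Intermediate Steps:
$p{\left(k \right)} = 2 + \frac{2 k}{-4 + k}$ ($p{\left(k \right)} = 2 + \frac{k + k}{-4 + k} = 2 + \frac{2 k}{-4 + k}$)
$L{\left(O \right)} = - \left(5 + O\right) \left(8 + O\right)$ ($L{\left(O \right)} = - \left(8 + O\right) \left(5 + O\right) = - \left(5 + O\right) \left(8 + O\right)$)
$p{\left(-3 \right)} L{\left(-9 \right)} \left(-8\right) = \frac{4 \left(-2 - 3\right)}{-4 - 3} \left(-40 - \left(-9\right)^{2} - -117\right) \left(-8\right) = 4 \frac{1}{-7} \left(-5\right) \left(-40 - 81 + 117\right) \left(-8\right) = 4 \left(- \frac{1}{7}\right) \left(-5\right) \left(-40 - 81 + 117\right) \left(-8\right) = \frac{20}{7} \left(-4\right) \left(-8\right) = \left(- \frac{80}{7}\right) \left(-8\right) = \frac{640}{7}$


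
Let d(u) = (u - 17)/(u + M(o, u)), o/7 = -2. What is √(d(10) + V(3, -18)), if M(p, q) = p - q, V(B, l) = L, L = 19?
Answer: √78/2 ≈ 4.4159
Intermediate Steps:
V(B, l) = 19
o = -14 (o = 7*(-2) = -14)
d(u) = 17/14 - u/14 (d(u) = (u - 17)/(u + (-14 - u)) = (-17 + u)/(-14) = (-17 + u)*(-1/14) = 17/14 - u/14)
√(d(10) + V(3, -18)) = √((17/14 - 1/14*10) + 19) = √((17/14 - 5/7) + 19) = √(½ + 19) = √(39/2) = √78/2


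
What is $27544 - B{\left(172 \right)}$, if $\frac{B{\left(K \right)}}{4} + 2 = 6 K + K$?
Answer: $22736$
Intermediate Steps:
$B{\left(K \right)} = -8 + 28 K$ ($B{\left(K \right)} = -8 + 4 \left(6 K + K\right) = -8 + 4 \cdot 7 K = -8 + 28 K$)
$27544 - B{\left(172 \right)} = 27544 - \left(-8 + 28 \cdot 172\right) = 27544 - \left(-8 + 4816\right) = 27544 - 4808 = 22736$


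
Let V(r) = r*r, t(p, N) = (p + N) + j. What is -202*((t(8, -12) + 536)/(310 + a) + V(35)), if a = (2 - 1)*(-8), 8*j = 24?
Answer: -37418985/151 ≈ -2.4781e+5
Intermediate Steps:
j = 3 (j = (1/8)*24 = 3)
t(p, N) = 3 + N + p (t(p, N) = (p + N) + 3 = (N + p) + 3 = 3 + N + p)
a = -8 (a = 1*(-8) = -8)
V(r) = r**2
-202*((t(8, -12) + 536)/(310 + a) + V(35)) = -202*(((3 - 12 + 8) + 536)/(310 - 8) + 35**2) = -202*((-1 + 536)/302 + 1225) = -202*(535*(1/302) + 1225) = -202*(535/302 + 1225) = -202*370485/302 = -37418985/151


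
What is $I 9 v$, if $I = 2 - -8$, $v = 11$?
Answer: $990$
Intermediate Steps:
$I = 10$ ($I = 2 + 8 = 10$)
$I 9 v = 10 \cdot 9 \cdot 11 = 90 \cdot 11 = 990$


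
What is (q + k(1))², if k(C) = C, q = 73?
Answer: 5476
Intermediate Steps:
(q + k(1))² = (73 + 1)² = 74² = 5476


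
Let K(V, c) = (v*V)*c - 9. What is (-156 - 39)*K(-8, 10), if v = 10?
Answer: 157755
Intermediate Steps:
K(V, c) = -9 + 10*V*c (K(V, c) = (10*V)*c - 9 = 10*V*c - 9 = -9 + 10*V*c)
(-156 - 39)*K(-8, 10) = (-156 - 39)*(-9 + 10*(-8)*10) = -195*(-9 - 800) = -195*(-809) = 157755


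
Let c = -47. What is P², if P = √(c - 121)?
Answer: -168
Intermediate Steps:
P = 2*I*√42 (P = √(-47 - 121) = √(-168) = 2*I*√42 ≈ 12.961*I)
P² = (2*I*√42)² = -168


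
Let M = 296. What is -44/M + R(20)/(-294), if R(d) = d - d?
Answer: -11/74 ≈ -0.14865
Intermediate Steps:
R(d) = 0
-44/M + R(20)/(-294) = -44/296 + 0/(-294) = -44*1/296 + 0*(-1/294) = -11/74 + 0 = -11/74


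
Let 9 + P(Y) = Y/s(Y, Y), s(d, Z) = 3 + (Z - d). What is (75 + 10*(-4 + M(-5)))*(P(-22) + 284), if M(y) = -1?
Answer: 20075/3 ≈ 6691.7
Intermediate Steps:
s(d, Z) = 3 + Z - d
P(Y) = -9 + Y/3 (P(Y) = -9 + Y/(3 + Y - Y) = -9 + Y/3)
(75 + 10*(-4 + M(-5)))*(P(-22) + 284) = (75 + 10*(-4 - 1))*((-9 + (⅓)*(-22)) + 284) = (75 + 10*(-5))*((-9 - 22/3) + 284) = (75 - 50)*(-49/3 + 284) = 25*(803/3) = 20075/3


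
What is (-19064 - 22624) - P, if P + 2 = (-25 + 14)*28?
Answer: -41378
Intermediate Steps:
P = -310 (P = -2 + (-25 + 14)*28 = -2 - 11*28 = -2 - 308 = -310)
(-19064 - 22624) - P = (-19064 - 22624) - 1*(-310) = -41688 + 310 = -41378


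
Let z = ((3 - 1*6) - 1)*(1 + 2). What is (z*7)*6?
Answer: -504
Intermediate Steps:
z = -12 (z = ((3 - 6) - 1)*3 = (-3 - 1)*3 = -4*3 = -12)
(z*7)*6 = -12*7*6 = -84*6 = -504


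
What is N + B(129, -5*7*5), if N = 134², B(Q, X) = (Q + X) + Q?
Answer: 18039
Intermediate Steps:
B(Q, X) = X + 2*Q
N = 17956
N + B(129, -5*7*5) = 17956 + (-5*7*5 + 2*129) = 17956 + (-35*5 + 258) = 17956 + (-175 + 258) = 17956 + 83 = 18039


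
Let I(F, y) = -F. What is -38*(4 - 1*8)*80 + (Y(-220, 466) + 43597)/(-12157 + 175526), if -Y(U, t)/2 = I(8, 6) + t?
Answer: 1986609721/163369 ≈ 12160.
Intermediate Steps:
Y(U, t) = 16 - 2*t (Y(U, t) = -2*(-1*8 + t) = -2*(-8 + t) = 16 - 2*t)
-38*(4 - 1*8)*80 + (Y(-220, 466) + 43597)/(-12157 + 175526) = -38*(4 - 1*8)*80 + ((16 - 2*466) + 43597)/(-12157 + 175526) = -38*(4 - 8)*80 + ((16 - 932) + 43597)/163369 = -38*(-4)*80 + (-916 + 43597)*(1/163369) = 152*80 + 42681*(1/163369) = 12160 + 42681/163369 = 1986609721/163369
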